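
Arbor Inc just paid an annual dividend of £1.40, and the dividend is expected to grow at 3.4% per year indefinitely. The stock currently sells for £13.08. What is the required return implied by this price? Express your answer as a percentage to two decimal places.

14.47%

D₁ = £1.40 × 1.034 = £1.4476
P = D₁/(r − g) ⇒ r = D₁/P + g = £1.4476/£13.08 + 0.034 = 0.110673 + 0.034 = 0.144673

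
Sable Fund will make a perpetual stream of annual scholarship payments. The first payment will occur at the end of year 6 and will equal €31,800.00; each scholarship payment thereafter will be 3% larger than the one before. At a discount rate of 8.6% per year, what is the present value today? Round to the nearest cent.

€375915.27

Value at end of year 5: C₁ / (r − g) = €31,800.00 / (0.086 − 0.03) = €567,857.1429
Discount to today: PV = €567,857.1429 / (1 + 0.086)^5 = €567,857.1429 / 1.510599 = €375,915.27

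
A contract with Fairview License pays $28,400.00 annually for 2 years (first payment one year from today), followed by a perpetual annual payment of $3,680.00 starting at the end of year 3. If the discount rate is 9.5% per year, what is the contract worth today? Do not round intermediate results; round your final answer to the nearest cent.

PV of 2-year annuity: $28,400.00 × [1 − (1+0.095)^−2] / 0.095 = 49621.98453
Perpetuity value at year 2: $3,680.00 / 0.095 = 38736.84211
PV of perpetuity: 38736.84211 / (1+0.095)^2 = 32306.95115
Total PV = 49621.98453 + 32306.95115 = 81928.93568

$81928.94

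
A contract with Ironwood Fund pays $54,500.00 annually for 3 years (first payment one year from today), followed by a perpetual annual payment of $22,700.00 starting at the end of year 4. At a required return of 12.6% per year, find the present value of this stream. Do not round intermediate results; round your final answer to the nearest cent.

PV of 3-year annuity: $54,500.00 × [1 − (1+0.126)^−3] / 0.126 = 129561.89798
Perpetuity value at year 3: $22,700.00 / 0.126 = 180158.73016
PV of perpetuity: 180158.73016 / (1+0.126)^3 = 126194.41669
Total PV = 129561.89798 + 126194.41669 = 255756.31467

$255756.31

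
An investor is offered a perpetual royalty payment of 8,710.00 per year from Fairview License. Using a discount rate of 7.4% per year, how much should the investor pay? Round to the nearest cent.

117702.70

Level perpetuity: PV = C / r = 8,710.00 / 0.074 = 117,702.70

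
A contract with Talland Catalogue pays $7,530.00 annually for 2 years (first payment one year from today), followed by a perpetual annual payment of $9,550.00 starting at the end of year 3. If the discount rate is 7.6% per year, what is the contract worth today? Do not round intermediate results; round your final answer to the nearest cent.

$122035.85

PV of 2-year annuity: $7,530.00 × [1 − (1+0.076)^−2] / 0.076 = 13501.99002
Perpetuity value at year 2: $9,550.00 / 0.076 = 125657.89474
PV of perpetuity: 125657.89474 / (1+0.076)^2 = 108533.85693
Total PV = 13501.99002 + 108533.85693 = 122035.84695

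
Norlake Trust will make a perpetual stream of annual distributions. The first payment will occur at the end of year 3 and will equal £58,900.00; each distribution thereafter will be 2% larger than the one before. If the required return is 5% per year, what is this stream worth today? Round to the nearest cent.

£1780801.21

Value at end of year 2: C₁ / (r − g) = £58,900.00 / (0.05 − 0.02) = £1,963,333.3333
Discount to today: PV = £1,963,333.3333 / (1 + 0.05)^2 = £1,963,333.3333 / 1.102500 = £1,780,801.21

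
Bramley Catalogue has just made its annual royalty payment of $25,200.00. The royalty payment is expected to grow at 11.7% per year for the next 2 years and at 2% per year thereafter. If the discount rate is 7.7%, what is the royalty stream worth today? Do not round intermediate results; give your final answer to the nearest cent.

D_1 = 28148.40000
D_2 = 31441.76280
Terminal value at year 2: TV = D_2×(1+g_2)/(r−g_2) = 32070.59806/0.057 = 562642.07116
P_0 = D_1/(1+r)^1 + D_2/(1+r)^2 + TV/(1+r)^2
    = 26135.93315 + 27106.62704 + 485065.95762 = 538308.51781

$538308.52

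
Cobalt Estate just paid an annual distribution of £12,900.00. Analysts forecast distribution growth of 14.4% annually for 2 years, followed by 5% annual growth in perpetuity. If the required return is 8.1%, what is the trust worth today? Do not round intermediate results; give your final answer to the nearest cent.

£517447.41

D_1 = 14757.60000
D_2 = 16882.69440
Terminal value at year 2: TV = D_2×(1+g_2)/(r−g_2) = 17726.82912/0.031 = 571833.19742
P_0 = D_1/(1+r)^1 + D_2/(1+r)^2 + TV/(1+r)^2
    = 13651.80389 + 14447.42243 + 489348.17902 = 517447.40533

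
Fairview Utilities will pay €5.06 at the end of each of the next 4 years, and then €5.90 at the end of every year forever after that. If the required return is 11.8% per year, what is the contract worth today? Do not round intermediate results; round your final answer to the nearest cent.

€47.44

PV of 4-year annuity: €5.06 × [1 − (1+0.118)^−4] / 0.118 = 15.43395
Perpetuity value at year 4: €5.90 / 0.118 = 50.00000
PV of perpetuity: 50.00000 / (1+0.118)^4 = 32.00389
Total PV = 15.43395 + 32.00389 = 47.43784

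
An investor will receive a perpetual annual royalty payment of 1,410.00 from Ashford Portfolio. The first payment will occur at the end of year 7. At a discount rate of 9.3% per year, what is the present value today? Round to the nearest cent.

Value at end of year 6: C / r = 1,410.00 / 0.093 = 15,161.2903
Discount to today: PV = 15,161.2903 / (1 + 0.093)^6 = 15,161.2903 / 1.704987 = 8,892.32

8892.32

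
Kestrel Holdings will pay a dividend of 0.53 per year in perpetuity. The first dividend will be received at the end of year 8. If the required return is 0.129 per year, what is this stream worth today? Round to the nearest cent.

1.76

Value at end of year 7: C / r = 0.53 / 0.129 = 4.1085
Discount to today: PV = 4.1085 / (1 + 0.129)^7 = 4.1085 / 2.338070 = 1.76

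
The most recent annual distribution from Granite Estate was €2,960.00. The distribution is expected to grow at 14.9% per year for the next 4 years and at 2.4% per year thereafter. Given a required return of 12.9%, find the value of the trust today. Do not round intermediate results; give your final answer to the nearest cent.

D_1 = 3401.04000
D_2 = 3907.79496
D_3 = 4490.05641
D_4 = 5159.07481
Terminal value at year 4: TV = D_4×(1+g_2)/(r−g_2) = 5282.89261/0.105 = 50313.26295
P_0 = D_1/(1+r)^1 + D_2/(1+r)^2 + D_3/(1+r)^3 + D_4/(1+r)^4 + TV/(1+r)^4
    = 3012.43578 + 3065.80046 + 3120.11047 + 3175.38258 + 30967.54060 = 43341.26990

€43341.27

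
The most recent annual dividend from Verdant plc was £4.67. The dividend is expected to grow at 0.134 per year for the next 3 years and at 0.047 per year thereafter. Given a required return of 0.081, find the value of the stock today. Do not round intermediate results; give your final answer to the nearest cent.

£181.44

D_1 = 5.29578
D_2 = 6.00541
D_3 = 6.81014
Terminal value at year 3: TV = D_3×(1+g_2)/(r−g_2) = 7.13022/0.034 = 209.71225
P_0 = D_1/(1+r)^1 + D_2/(1+r)^2 + D_3/(1+r)^3 + TV/(1+r)^3
    = 4.89896 + 5.13915 + 5.39112 + 166.01477 = 181.44401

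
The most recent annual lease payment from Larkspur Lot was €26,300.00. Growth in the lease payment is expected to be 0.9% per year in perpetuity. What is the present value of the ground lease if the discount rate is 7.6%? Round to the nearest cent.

€396070.15

D₁ = D₀ × (1 + g) = €26,300.00 × 1.009 = €26,536.7000
Growing perpetuity: P = D₁ / (r − g) = €26,536.7000 / (0.076 − 0.009) = €396,070.15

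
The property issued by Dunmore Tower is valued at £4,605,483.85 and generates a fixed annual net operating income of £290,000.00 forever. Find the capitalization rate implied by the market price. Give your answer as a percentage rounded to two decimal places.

P = C/r ⇒ r = C/P = £290,000.00/£4,605,483.85 = 0.062968

6.30%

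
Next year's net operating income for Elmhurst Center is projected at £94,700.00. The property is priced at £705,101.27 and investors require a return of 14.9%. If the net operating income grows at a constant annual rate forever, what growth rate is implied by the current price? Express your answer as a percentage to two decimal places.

P = D₁/(r−g) ⇒ g = r − D₁/P = 0.149 − £94,700.00/£705,101.27 = 0.014693

1.47%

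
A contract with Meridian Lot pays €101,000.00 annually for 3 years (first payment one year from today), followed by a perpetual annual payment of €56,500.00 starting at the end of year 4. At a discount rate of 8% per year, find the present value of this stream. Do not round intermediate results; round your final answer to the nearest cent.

€820930.82

PV of 3-year annuity: €101,000.00 × [1 − (1+0.08)^−3] / 0.08 = 260286.79571
Perpetuity value at year 3: €56,500.00 / 0.08 = 706250.00000
PV of perpetuity: 706250.00000 / (1+0.08)^3 = 560644.02022
Total PV = 260286.79571 + 560644.02022 = 820930.81593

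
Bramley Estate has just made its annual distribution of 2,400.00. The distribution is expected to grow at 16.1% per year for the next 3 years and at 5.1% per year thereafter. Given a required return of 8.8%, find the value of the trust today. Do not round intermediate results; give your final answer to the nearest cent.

D_1 = 2786.40000
D_2 = 3235.01040
D_3 = 3755.84707
Terminal value at year 3: TV = D_3×(1+g_2)/(r−g_2) = 3947.39528/0.037 = 106686.35879
P_0 = D_1/(1+r)^1 + D_2/(1+r)^2 + D_3/(1+r)^3 + TV/(1+r)^3
    = 2561.02941 + 2732.86319 + 2916.22625 + 82836.58888 = 91046.70772

91046.71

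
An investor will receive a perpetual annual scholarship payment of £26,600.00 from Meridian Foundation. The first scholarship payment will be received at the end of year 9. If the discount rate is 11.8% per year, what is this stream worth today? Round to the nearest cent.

Value at end of year 8: C / r = £26,600.00 / 0.118 = £225,423.7288
Discount to today: PV = £225,423.7288 / (1 + 0.118)^8 = £225,423.7288 / 2.440813 = £92,356.02

£92356.02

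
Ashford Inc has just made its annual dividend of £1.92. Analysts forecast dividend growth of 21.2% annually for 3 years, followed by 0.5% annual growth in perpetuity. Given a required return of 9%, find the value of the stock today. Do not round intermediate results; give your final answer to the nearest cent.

D_1 = 2.32704
D_2 = 2.82037
D_3 = 3.41829
Terminal value at year 3: TV = D_3×(1+g_2)/(r−g_2) = 3.43538/0.085 = 40.41627
P_0 = D_1/(1+r)^1 + D_2/(1+r)^2 + D_3/(1+r)^3 + TV/(1+r)^3
    = 2.13490 + 2.37385 + 2.63955 + 31.20878 = 38.35707

£38.36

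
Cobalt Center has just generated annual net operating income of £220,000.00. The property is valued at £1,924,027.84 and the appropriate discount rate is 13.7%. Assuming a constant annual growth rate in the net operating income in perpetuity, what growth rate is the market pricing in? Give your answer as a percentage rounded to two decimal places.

P = D₀(1+g)/(r−g) ⇒ P(r−g) = D₀(1+g) ⇒ g(P+D₀) = P·r − D₀
g = (P·r − D₀)/(P + D₀) = (£1,924,027.84×0.137 − £220,000.00) / (£1,924,027.84 + £220,000.00) = 0.020332

2.03%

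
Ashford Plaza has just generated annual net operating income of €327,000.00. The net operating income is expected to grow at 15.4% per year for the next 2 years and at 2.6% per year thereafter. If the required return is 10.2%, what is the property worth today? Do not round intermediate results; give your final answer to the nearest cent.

D_1 = 377358.00000
D_2 = 435471.13200
Terminal value at year 2: TV = D_2×(1+g_2)/(r−g_2) = 446793.38143/0.076 = 5878860.28200
P_0 = D_1/(1+r)^1 + D_2/(1+r)^2 + TV/(1+r)^2
    = 342430.12704 + 358588.35445 + 4840942.78510 = 5541961.26660

€5541961.27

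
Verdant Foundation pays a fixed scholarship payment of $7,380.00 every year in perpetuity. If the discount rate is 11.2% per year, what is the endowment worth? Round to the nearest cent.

Level perpetuity: PV = C / r = $7,380.00 / 0.112 = $65,892.86

$65892.86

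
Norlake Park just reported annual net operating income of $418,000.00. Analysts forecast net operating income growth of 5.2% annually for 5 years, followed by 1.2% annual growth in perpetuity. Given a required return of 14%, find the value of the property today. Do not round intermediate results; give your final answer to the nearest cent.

D_1 = 439736.00000
D_2 = 462602.27200
D_3 = 486657.59014
D_4 = 511963.78483
D_5 = 538585.90164
Terminal value at year 5: TV = D_5×(1+g_2)/(r−g_2) = 545048.93246/0.128 = 4258194.78486
P_0 = D_1/(1+r)^1 + D_2/(1+r)^2 + D_3/(1+r)^3 + D_4/(1+r)^4 + D_5/(1+r)^5 + TV/(1+r)^5
    = 385733.33333 + 355957.42690 + 328480.01149 + 303123.65973 + 279724.64038 + 2211572.93800 = 3864592.00983

$3864592.01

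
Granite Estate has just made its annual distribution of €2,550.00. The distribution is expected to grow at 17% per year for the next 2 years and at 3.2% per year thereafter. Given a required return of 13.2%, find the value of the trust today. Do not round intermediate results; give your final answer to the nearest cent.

D_1 = 2983.50000
D_2 = 3490.69500
Terminal value at year 2: TV = D_2×(1+g_2)/(r−g_2) = 3602.39724/0.1 = 36023.97240
P_0 = D_1/(1+r)^1 + D_2/(1+r)^2 + TV/(1+r)^2
    = 2635.60071 + 2724.07494 + 28112.45333 = 33472.12898

€33472.13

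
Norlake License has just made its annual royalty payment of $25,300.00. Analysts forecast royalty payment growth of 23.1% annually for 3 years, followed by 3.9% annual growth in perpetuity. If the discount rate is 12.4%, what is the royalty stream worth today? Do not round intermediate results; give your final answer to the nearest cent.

D_1 = 31144.30000
D_2 = 38338.63330
D_3 = 47194.85759
Terminal value at year 3: TV = D_3×(1+g_2)/(r−g_2) = 49035.45704/0.085 = 576887.72986
P_0 = D_1/(1+r)^1 + D_2/(1+r)^2 + D_3/(1+r)^3 + TV/(1+r)^3
    = 27708.45196 + 30346.17826 + 33235.00483 + 406249.05908 = 497538.69413

$497538.69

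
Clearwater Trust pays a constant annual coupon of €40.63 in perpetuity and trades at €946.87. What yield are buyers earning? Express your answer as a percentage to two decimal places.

4.29%

P = C/r ⇒ r = C/P = €40.63/€946.87 = 0.042910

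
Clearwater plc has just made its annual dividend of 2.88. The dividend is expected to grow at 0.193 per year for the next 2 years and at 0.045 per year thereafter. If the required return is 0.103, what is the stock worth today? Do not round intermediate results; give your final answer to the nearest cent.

D_1 = 3.43584
D_2 = 4.09896
Terminal value at year 2: TV = D_2×(1+g_2)/(r−g_2) = 4.28341/0.058 = 73.85190
P_0 = D_1/(1+r)^1 + D_2/(1+r)^2 + TV/(1+r)^2
    = 3.11500 + 3.36917 + 60.70307 = 67.18723

67.19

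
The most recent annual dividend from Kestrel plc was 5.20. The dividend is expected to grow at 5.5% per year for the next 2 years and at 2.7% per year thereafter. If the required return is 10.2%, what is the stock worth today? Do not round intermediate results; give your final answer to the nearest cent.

D_1 = 5.48600
D_2 = 5.78773
Terminal value at year 2: TV = D_2×(1+g_2)/(r−g_2) = 5.94400/0.075 = 79.25332
P_0 = D_1/(1+r)^1 + D_2/(1+r)^2 + TV/(1+r)^2
    = 4.97822 + 4.76590 + 65.26108 = 75.00520

75.01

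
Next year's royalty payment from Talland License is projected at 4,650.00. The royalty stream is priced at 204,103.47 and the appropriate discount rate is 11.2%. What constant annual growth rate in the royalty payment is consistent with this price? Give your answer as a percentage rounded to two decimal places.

8.92%

P = D₁/(r−g) ⇒ g = r − D₁/P = 0.112 − 4,650.00/204,103.47 = 0.089217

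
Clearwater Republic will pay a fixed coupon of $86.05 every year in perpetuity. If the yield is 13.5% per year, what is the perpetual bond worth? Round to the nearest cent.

$637.41

Level perpetuity: PV = C / r = $86.05 / 0.135 = $637.41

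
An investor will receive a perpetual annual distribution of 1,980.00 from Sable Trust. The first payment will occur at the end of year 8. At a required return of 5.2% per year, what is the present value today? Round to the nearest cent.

Value at end of year 7: C / r = 1,980.00 / 0.052 = 38,076.9231
Discount to today: PV = 38,076.9231 / (1 + 0.052)^7 = 38,076.9231 / 1.425969 = 26,702.48

26702.48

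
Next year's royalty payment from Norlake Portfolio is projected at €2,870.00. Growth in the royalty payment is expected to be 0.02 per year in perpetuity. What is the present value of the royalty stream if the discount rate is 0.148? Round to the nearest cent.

Growing perpetuity: P = D₁ / (r − g) = €2,870.0000 / (0.148 − 0.02) = €22,421.88

€22421.88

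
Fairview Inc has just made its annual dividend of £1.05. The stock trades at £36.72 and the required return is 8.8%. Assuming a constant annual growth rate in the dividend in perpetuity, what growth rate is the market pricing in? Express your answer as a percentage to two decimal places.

P = D₀(1+g)/(r−g) ⇒ P(r−g) = D₀(1+g) ⇒ g(P+D₀) = P·r − D₀
g = (P·r − D₀)/(P + D₀) = (£36.72×0.088 − £1.05) / (£36.72 + £1.05) = 0.057754

5.78%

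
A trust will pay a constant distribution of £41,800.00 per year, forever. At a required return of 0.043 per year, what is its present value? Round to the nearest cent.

£972093.02

Level perpetuity: PV = C / r = £41,800.00 / 0.043 = £972,093.02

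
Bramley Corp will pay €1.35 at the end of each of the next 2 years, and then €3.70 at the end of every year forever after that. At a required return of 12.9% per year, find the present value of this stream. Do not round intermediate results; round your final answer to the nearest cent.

PV of 2-year annuity: €1.35 × [1 − (1+0.129)^−2] / 0.129 = 2.25487
Perpetuity value at year 2: €3.70 / 0.129 = 28.68217
PV of perpetuity: 28.68217 / (1+0.129)^2 = 22.50216
Total PV = 2.25487 + 22.50216 = 24.75703

€24.76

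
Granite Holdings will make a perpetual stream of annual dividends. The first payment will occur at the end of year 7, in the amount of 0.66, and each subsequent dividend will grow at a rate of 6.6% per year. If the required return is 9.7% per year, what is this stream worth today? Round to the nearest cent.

Value at end of year 6: C₁ / (r − g) = 0.66 / (0.097 − 0.066) = 21.2903
Discount to today: PV = 21.2903 / (1 + 0.097)^6 = 21.2903 / 1.742769 = 12.22

12.22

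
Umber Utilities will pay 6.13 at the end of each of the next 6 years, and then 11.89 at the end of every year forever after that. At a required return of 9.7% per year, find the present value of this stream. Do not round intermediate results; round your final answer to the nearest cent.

97.27

PV of 6-year annuity: 6.13 × [1 − (1+0.097)^−6] / 0.097 = 26.93411
Perpetuity value at year 6: 11.89 / 0.097 = 122.57732
PV of perpetuity: 122.57732 / (1+0.097)^6 = 70.33482
Total PV = 26.93411 + 70.33482 = 97.26892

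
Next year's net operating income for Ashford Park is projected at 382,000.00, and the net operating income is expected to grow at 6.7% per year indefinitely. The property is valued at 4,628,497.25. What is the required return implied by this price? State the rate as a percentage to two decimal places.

14.95%

P = D₁/(r − g) ⇒ r = D₁/P + g = 382,000.0000/4,628,497.25 + 0.067 = 0.082532 + 0.067 = 0.149532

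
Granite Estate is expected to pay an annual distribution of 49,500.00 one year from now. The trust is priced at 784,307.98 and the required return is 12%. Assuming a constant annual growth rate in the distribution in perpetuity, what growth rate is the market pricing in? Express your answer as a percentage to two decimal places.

5.69%

P = D₁/(r−g) ⇒ g = r − D₁/P = 0.12 − 49,500.00/784,307.98 = 0.056887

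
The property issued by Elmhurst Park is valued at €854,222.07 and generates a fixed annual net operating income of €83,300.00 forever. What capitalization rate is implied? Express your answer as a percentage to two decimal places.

9.75%

P = C/r ⇒ r = C/P = €83,300.00/€854,222.07 = 0.097516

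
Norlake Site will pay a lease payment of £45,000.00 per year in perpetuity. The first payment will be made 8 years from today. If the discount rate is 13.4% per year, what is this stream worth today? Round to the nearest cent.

Value at end of year 7: C / r = £45,000.00 / 0.134 = £335,820.8955
Discount to today: PV = £335,820.8955 / (1 + 0.134)^7 = £335,820.8955 / 2.411523 = £139,256.78

£139256.78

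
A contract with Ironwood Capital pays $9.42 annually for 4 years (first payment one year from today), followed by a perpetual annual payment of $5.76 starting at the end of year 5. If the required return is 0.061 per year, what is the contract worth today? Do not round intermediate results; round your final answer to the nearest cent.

$107.08

PV of 4-year annuity: $9.42 × [1 − (1+0.061)^−4] / 0.061 = 32.56669
Perpetuity value at year 4: $5.76 / 0.061 = 94.42623
PV of perpetuity: 94.42623 / (1+0.061)^4 = 74.51284
Total PV = 32.56669 + 74.51284 = 107.07953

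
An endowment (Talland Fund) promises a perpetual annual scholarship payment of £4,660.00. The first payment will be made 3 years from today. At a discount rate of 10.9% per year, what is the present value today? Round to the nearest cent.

£34761.33

Value at end of year 2: C / r = £4,660.00 / 0.109 = £42,752.2936
Discount to today: PV = £42,752.2936 / (1 + 0.109)^2 = £42,752.2936 / 1.229881 = £34,761.33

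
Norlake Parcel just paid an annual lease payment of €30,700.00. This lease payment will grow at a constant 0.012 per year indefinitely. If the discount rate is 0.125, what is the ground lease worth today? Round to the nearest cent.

€274941.59

D₁ = D₀ × (1 + g) = €30,700.00 × 1.012 = €31,068.4000
Growing perpetuity: P = D₁ / (r − g) = €31,068.4000 / (0.125 − 0.012) = €274,941.59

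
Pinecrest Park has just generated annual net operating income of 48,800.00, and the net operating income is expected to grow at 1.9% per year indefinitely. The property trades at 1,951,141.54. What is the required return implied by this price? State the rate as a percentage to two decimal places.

4.45%

D₁ = 48,800.00 × 1.019 = 49,727.2000
P = D₁/(r − g) ⇒ r = D₁/P + g = 49,727.2000/1,951,141.54 + 0.019 = 0.025486 + 0.019 = 0.044486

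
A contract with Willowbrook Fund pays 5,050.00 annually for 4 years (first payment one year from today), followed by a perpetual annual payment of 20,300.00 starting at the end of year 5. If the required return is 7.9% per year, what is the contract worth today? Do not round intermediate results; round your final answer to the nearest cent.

206339.46

PV of 4-year annuity: 5,050.00 × [1 − (1+0.079)^−4] / 0.079 = 16763.53899
Perpetuity value at year 4: 20,300.00 / 0.079 = 256962.02532
PV of perpetuity: 256962.02532 / (1+0.079)^4 = 189575.91809
Total PV = 16763.53899 + 189575.91809 = 206339.45708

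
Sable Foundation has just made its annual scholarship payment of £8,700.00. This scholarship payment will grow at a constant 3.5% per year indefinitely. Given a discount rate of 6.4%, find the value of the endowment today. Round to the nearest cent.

£310500.00

D₁ = D₀ × (1 + g) = £8,700.00 × 1.035 = £9,004.5000
Growing perpetuity: P = D₁ / (r − g) = £9,004.5000 / (0.064 − 0.035) = £310,500.00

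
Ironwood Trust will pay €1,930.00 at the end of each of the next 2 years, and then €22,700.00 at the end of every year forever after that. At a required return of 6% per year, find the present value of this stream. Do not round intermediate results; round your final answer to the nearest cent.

PV of 2-year annuity: €1,930.00 × [1 − (1+0.06)^−2] / 0.06 = 3538.44785
Perpetuity value at year 2: €22,700.00 / 0.06 = 378333.33333
PV of perpetuity: 378333.33333 / (1+0.06)^2 = 336715.31981
Total PV = 3538.44785 + 336715.31981 = 340253.76765

€340253.77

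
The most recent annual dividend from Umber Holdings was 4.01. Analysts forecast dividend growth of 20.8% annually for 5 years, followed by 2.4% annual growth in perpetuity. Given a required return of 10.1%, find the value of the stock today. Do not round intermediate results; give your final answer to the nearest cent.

111.50

D_1 = 4.84408
D_2 = 5.85165
D_3 = 7.06879
D_4 = 8.53910
D_5 = 10.31523
Terminal value at year 5: TV = D_5×(1+g_2)/(r−g_2) = 10.56280/0.077 = 137.17920
P_0 = D_1/(1+r)^1 + D_2/(1+r)^2 + D_3/(1+r)^3 + D_4/(1+r)^4 + D_5/(1+r)^5 + TV/(1+r)^5
    = 4.39971 + 4.82729 + 5.29643 + 5.81116 + 6.37591 + 84.79138 = 111.50188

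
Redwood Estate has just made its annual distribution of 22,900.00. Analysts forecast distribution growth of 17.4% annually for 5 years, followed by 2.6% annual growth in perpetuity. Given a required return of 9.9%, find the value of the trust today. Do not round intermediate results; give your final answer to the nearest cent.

587912.64

D_1 = 26884.60000
D_2 = 31562.52040
D_3 = 37054.39895
D_4 = 43501.86437
D_5 = 51071.18877
Terminal value at year 5: TV = D_5×(1+g_2)/(r−g_2) = 52399.03967/0.073 = 717795.06404
P_0 = D_1/(1+r)^1 + D_2/(1+r)^2 + D_3/(1+r)^3 + D_4/(1+r)^4 + D_5/(1+r)^5 + TV/(1+r)^5
    = 24462.78435 + 26132.21913 + 27915.58259 + 29820.64964 + 31855.72582 + 447725.68073 = 587912.64226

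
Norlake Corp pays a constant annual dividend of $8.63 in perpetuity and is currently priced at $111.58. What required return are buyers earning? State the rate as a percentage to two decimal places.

P = C/r ⇒ r = C/P = $8.63/$111.58 = 0.077344

7.73%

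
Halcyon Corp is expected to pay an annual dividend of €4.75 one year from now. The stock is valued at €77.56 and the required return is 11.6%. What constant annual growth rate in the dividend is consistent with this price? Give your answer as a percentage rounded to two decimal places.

P = D₁/(r−g) ⇒ g = r − D₁/P = 0.116 − €4.75/€77.56 = 0.054757

5.48%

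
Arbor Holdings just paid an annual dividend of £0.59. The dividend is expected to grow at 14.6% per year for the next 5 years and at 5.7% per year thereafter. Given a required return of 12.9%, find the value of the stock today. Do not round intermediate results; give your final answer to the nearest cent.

£12.42

D_1 = 0.67614
D_2 = 0.77486
D_3 = 0.88799
D_4 = 1.01763
D_5 = 1.16621
Terminal value at year 5: TV = D_5×(1+g_2)/(r−g_2) = 1.23268/0.072 = 17.12055
P_0 = D_1/(1+r)^1 + D_2/(1+r)^2 + D_3/(1+r)^3 + D_4/(1+r)^4 + D_5/(1+r)^5 + TV/(1+r)^5
    = 0.59888 + 0.60790 + 0.61706 + 0.62635 + 0.63578 + 9.33357 = 12.41954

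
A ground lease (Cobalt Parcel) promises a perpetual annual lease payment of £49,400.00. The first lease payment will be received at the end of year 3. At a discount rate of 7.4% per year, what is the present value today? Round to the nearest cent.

Value at end of year 2: C / r = £49,400.00 / 0.074 = £667,567.5676
Discount to today: PV = £667,567.5676 / (1 + 0.074)^2 = £667,567.5676 / 1.153476 = £578,744.22

£578744.22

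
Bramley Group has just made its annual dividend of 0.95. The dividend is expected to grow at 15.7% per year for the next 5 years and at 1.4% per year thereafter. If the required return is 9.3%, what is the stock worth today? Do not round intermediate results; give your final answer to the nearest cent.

D_1 = 1.09915
D_2 = 1.27172
D_3 = 1.47138
D_4 = 1.70238
D_5 = 1.96966
Terminal value at year 5: TV = D_5×(1+g_2)/(r−g_2) = 1.99723/0.079 = 25.28141
P_0 = D_1/(1+r)^1 + D_2/(1+r)^2 + D_3/(1+r)^3 + D_4/(1+r)^4 + D_5/(1+r)^5 + TV/(1+r)^5
    = 1.00563 + 1.06451 + 1.12684 + 1.19282 + 1.26267 + 16.20692 = 21.85939

21.86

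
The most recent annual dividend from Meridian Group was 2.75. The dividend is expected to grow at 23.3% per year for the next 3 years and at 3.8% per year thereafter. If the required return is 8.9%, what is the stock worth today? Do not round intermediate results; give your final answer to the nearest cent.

91.87

D_1 = 3.39075
D_2 = 4.18079
D_3 = 5.15492
Terminal value at year 3: TV = D_3×(1+g_2)/(r−g_2) = 5.35081/0.051 = 104.91778
P_0 = D_1/(1+r)^1 + D_2/(1+r)^2 + D_3/(1+r)^3 + TV/(1+r)^3
    = 3.11364 + 3.52536 + 3.99152 + 81.23917 = 91.86968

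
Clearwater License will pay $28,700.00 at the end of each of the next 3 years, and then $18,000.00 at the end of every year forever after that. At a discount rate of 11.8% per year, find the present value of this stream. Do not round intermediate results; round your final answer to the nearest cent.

$178330.55

PV of 3-year annuity: $28,700.00 × [1 − (1+0.118)^−3] / 0.118 = 69170.15818
Perpetuity value at year 3: $18,000.00 / 0.118 = 152542.37288
PV of perpetuity: 152542.37288 / (1+0.118)^3 = 109160.39214
Total PV = 69170.15818 + 109160.39214 = 178330.55032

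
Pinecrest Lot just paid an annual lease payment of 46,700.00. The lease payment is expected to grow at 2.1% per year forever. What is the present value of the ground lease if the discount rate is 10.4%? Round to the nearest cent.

574466.27

D₁ = D₀ × (1 + g) = 46,700.00 × 1.021 = 47,680.7000
Growing perpetuity: P = D₁ / (r − g) = 47,680.7000 / (0.104 − 0.021) = 574,466.27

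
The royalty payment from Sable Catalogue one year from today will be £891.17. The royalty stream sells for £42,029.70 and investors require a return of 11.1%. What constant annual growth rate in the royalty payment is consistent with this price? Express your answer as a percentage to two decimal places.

P = D₁/(r−g) ⇒ g = r − D₁/P = 0.111 − £891.17/£42,029.70 = 0.089797

8.98%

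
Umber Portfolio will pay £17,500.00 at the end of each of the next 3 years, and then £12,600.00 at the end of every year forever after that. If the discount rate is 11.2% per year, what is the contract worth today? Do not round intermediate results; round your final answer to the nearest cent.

£124432.67

PV of 3-year annuity: £17,500.00 × [1 − (1+0.112)^−3] / 0.112 = 42616.68818
Perpetuity value at year 3: £12,600.00 / 0.112 = 112500.00000
PV of perpetuity: 112500.00000 / (1+0.112)^3 = 81815.98451
Total PV = 42616.68818 + 81815.98451 = 124432.67269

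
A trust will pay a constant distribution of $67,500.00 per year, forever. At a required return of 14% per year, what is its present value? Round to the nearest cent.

$482142.86

Level perpetuity: PV = C / r = $67,500.00 / 0.14 = $482,142.86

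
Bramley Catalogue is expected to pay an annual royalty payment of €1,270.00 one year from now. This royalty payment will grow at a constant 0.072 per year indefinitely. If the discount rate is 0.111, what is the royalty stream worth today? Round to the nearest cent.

€32564.10

Growing perpetuity: P = D₁ / (r − g) = €1,270.0000 / (0.111 − 0.072) = €32,564.10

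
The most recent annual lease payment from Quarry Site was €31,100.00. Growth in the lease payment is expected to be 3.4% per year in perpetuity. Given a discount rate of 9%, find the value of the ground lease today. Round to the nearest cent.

D₁ = D₀ × (1 + g) = €31,100.00 × 1.034 = €32,157.4000
Growing perpetuity: P = D₁ / (r − g) = €32,157.4000 / (0.09 − 0.034) = €574,239.29

€574239.29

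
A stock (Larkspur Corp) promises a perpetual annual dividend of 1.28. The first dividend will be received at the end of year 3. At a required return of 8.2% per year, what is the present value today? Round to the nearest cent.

13.33

Value at end of year 2: C / r = 1.28 / 0.082 = 15.6098
Discount to today: PV = 15.6098 / (1 + 0.082)^2 = 15.6098 / 1.170724 = 13.33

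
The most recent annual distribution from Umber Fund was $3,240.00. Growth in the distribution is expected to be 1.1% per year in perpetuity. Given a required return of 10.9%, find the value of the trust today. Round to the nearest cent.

D₁ = D₀ × (1 + g) = $3,240.00 × 1.011 = $3,275.6400
Growing perpetuity: P = D₁ / (r − g) = $3,275.6400 / (0.109 − 0.011) = $33,424.90

$33424.90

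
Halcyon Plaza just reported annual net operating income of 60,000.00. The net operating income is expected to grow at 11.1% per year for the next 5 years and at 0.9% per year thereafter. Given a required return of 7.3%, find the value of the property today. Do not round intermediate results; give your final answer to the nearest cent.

1459148.55

D_1 = 66660.00000
D_2 = 74059.26000
D_3 = 82279.83786
D_4 = 91412.89986
D_5 = 101559.73175
Terminal value at year 5: TV = D_5×(1+g_2)/(r−g_2) = 102473.76933/0.064 = 1601152.64583
P_0 = D_1/(1+r)^1 + D_2/(1+r)^2 + D_3/(1+r)^3 + D_4/(1+r)^4 + D_5/(1+r)^5 + TV/(1+r)^5
    = 62124.88350 + 64325.01917 + 66603.07204 + 68961.80153 + 71404.06477 + 1125729.70863 = 1459148.54965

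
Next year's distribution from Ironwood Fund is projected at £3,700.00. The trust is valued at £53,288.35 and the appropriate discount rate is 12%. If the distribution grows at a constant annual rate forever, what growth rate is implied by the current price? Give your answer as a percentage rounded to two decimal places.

5.06%

P = D₁/(r−g) ⇒ g = r − D₁/P = 0.12 − £3,700.00/£53,288.35 = 0.050566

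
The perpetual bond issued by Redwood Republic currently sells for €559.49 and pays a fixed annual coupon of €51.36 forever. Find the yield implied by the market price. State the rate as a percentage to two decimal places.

P = C/r ⇒ r = C/P = €51.36/€559.49 = 0.091798

9.18%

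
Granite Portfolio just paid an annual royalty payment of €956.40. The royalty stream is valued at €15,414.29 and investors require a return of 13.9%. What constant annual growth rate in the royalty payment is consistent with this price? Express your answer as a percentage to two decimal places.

P = D₀(1+g)/(r−g) ⇒ P(r−g) = D₀(1+g) ⇒ g(P+D₀) = P·r − D₀
g = (P·r − D₀)/(P + D₀) = (€15,414.29×0.139 − €956.40) / (€15,414.29 + €956.40) = 0.072458

7.25%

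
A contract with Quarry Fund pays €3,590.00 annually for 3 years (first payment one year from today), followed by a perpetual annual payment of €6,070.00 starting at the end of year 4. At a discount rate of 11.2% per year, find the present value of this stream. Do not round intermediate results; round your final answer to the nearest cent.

PV of 3-year annuity: €3,590.00 × [1 − (1+0.112)^−3] / 0.112 = 8742.50918
Perpetuity value at year 3: €6,070.00 / 0.112 = 54196.42857
PV of perpetuity: 54196.42857 / (1+0.112)^3 = 39414.52587
Total PV = 8742.50918 + 39414.52587 = 48157.03505

€48157.04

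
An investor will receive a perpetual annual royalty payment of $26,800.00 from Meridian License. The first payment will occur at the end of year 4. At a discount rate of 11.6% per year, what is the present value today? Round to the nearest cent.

Value at end of year 3: C / r = $26,800.00 / 0.116 = $231,034.4828
Discount to today: PV = $231,034.4828 / (1 + 0.116)^3 = $231,034.4828 / 1.389929 = $166,220.36

$166220.36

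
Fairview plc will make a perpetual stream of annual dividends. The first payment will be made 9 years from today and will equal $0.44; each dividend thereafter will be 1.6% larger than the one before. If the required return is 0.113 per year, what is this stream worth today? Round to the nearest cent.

$1.93

Value at end of year 8: C₁ / (r − g) = $0.44 / (0.113 − 0.016) = $4.5361
Discount to today: PV = $4.5361 / (1 + 0.113)^8 = $4.5361 / 2.354840 = $1.93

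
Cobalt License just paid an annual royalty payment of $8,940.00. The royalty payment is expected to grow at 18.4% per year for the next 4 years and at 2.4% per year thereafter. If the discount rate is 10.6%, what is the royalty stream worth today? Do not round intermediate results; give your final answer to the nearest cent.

$189151.07

D_1 = 10584.96000
D_2 = 12532.59264
D_3 = 14838.58969
D_4 = 17568.89019
Terminal value at year 4: TV = D_4×(1+g_2)/(r−g_2) = 17990.54355/0.082 = 219396.87259
P_0 = D_1/(1+r)^1 + D_2/(1+r)^2 + D_3/(1+r)^3 + D_4/(1+r)^4 + TV/(1+r)^4
    = 9570.48825 + 10245.44130 + 10967.99503 + 11741.50644 + 146625.64134 = 189151.07236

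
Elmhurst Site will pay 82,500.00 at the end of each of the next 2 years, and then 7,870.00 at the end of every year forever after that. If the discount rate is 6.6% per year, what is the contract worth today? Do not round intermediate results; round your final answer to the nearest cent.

254926.65

PV of 2-year annuity: 82,500.00 × [1 − (1+0.066)^−2] / 0.066 = 149992.60795
Perpetuity value at year 2: 7,870.00 / 0.066 = 119242.42424
PV of perpetuity: 119242.42424 / (1+0.066)^2 = 104934.03849
Total PV = 149992.60795 + 104934.03849 = 254926.64644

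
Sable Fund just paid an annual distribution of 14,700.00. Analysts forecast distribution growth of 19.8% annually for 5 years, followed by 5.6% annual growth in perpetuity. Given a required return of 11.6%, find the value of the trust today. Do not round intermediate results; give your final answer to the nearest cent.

D_1 = 17610.60000
D_2 = 21097.49880
D_3 = 25274.80356
D_4 = 30279.21467
D_5 = 36274.49917
Terminal value at year 5: TV = D_5×(1+g_2)/(r−g_2) = 38305.87113/0.06 = 638431.18543
P_0 = D_1/(1+r)^1 + D_2/(1+r)^2 + D_3/(1+r)^3 + D_4/(1+r)^4 + D_5/(1+r)^5 + TV/(1+r)^5
    = 15780.10753 + 16939.57779 + 18184.24211 + 19520.36026 + 20954.65196 + 368801.87455 = 460180.81420

460180.81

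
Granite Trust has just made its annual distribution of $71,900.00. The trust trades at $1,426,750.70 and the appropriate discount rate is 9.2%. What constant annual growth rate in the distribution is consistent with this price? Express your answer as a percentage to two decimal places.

3.96%

P = D₀(1+g)/(r−g) ⇒ P(r−g) = D₀(1+g) ⇒ g(P+D₀) = P·r − D₀
g = (P·r − D₀)/(P + D₀) = ($1,426,750.70×0.092 − $71,900.00) / ($1,426,750.70 + $71,900.00) = 0.039610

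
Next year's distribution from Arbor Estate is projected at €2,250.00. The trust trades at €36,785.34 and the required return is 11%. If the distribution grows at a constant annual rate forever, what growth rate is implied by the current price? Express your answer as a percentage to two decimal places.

P = D₁/(r−g) ⇒ g = r − D₁/P = 0.11 − €2,250.00/€36,785.34 = 0.048834

4.88%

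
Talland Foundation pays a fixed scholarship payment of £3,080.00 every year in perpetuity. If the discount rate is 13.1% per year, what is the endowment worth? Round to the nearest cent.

£23511.45

Level perpetuity: PV = C / r = £3,080.00 / 0.131 = £23,511.45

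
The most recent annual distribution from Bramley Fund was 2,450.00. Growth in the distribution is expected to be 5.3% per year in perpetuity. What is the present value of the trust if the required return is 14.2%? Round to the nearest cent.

D₁ = D₀ × (1 + g) = 2,450.00 × 1.053 = 2,579.8500
Growing perpetuity: P = D₁ / (r − g) = 2,579.8500 / (0.142 − 0.053) = 28,987.08

28987.08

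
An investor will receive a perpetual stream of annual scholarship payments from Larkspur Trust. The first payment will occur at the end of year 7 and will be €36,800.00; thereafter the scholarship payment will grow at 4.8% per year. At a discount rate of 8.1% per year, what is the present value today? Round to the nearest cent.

Value at end of year 6: C₁ / (r − g) = €36,800.00 / (0.081 − 0.048) = €1,115,151.5152
Discount to today: PV = €1,115,151.5152 / (1 + 0.081)^6 = €1,115,151.5152 / 1.595711 = €698,843.15

€698843.15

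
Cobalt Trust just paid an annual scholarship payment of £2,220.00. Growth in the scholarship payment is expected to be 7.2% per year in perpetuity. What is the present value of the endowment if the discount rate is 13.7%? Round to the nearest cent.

D₁ = D₀ × (1 + g) = £2,220.00 × 1.072 = £2,379.8400
Growing perpetuity: P = D₁ / (r − g) = £2,379.8400 / (0.137 − 0.072) = £36,612.92

£36612.92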